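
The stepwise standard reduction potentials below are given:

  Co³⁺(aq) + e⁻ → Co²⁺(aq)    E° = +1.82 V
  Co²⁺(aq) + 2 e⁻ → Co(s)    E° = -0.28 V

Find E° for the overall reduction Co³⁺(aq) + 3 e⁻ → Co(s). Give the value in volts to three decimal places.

+0.420 V

Standard free energies of sequential steps add: ΔG°₃ = ΔG°₁ + ΔG°₂, so n₃E°₃ = n₁E°₁ + n₂E°₂.
E°₃ = (1×+1.82 + 2×-0.28) / 3 = (+1.260) / 3 = +0.420 V.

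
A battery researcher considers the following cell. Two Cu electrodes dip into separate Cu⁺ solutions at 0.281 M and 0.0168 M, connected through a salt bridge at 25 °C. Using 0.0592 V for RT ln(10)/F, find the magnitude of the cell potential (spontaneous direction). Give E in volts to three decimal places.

+0.072 V

For a concentration cell E°cell = 0. The 0.281 M side is the cathode (reduction is favoured where [Cu⁺] is higher).
With n = 1, E = −(0.0592/1) log([Cu⁺]ₐₙ/[Cu⁺]꜀ₐₜ) = −(0.0592/1) log(0.0168/0.281) = −(0.0592/1)(-1.223) = +0.072 V.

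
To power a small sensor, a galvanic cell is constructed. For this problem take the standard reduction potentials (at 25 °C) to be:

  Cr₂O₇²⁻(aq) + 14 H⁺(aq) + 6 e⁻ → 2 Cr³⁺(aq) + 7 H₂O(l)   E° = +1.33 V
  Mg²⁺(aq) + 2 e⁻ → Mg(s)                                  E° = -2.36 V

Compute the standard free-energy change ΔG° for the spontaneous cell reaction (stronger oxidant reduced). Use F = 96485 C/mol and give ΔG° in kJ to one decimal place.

-2136.2 kJ

Cr₂O₇²⁻/Cr³⁺ (E° = +1.33 V) is the cathode; Mg²⁺/Mg (E° = -2.36 V) is the anode, so E°cell = +3.69 V.
Balancing electrons gives n = 6 (lcm of 6 and 2).
ΔG° = −nFE° = −(6)(96485)(+3.69) = -2,136,178 J = -2136.2 kJ.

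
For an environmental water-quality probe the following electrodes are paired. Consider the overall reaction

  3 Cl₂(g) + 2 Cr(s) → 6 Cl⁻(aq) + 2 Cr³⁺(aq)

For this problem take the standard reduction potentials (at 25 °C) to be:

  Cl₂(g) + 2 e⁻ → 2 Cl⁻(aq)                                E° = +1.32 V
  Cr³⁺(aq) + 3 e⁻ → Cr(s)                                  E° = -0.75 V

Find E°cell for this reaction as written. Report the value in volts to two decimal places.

The Cl₂/Cl⁻ couple has the higher reduction potential, so it is the cathode; Cr³⁺/Cr is oxidised at the anode.
E°cell = E°(cathode) − E°(anode) = (+1.32) − (-0.75) = +2.07 V.

+2.07 V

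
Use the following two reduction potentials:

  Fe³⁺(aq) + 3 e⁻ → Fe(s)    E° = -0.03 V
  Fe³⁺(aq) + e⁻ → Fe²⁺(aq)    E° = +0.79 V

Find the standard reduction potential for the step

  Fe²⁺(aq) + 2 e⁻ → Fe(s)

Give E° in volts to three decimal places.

Sequential free energies add, so n₃E°₃ = n₁E°₁ + n₂E°₂.
With n₃ = 3, and the known step contributing 1×(+0.79) V, the unknown satisfies 2·E° = 3×(-0.03) − 1×(+0.79) = -0.880.
E° = -0.880 / 2 = -0.440 V.

-0.440 V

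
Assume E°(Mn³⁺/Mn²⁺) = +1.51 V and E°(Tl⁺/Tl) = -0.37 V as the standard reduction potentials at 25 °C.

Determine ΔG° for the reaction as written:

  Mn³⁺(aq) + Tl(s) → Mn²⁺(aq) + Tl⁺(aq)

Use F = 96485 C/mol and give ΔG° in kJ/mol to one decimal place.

As written, Mn³⁺/Mn²⁺ is reduced (cathode) and Tl⁺/Tl is oxidised (anode), so E°cell = (+1.51) − (-0.37) = +1.88 V.
Balancing electrons gives n = 1.
ΔG° = −nFE° = −(1)(96485)(+1.88) = -181,392 J = -181.4 kJ/mol.

-181.4 kJ/mol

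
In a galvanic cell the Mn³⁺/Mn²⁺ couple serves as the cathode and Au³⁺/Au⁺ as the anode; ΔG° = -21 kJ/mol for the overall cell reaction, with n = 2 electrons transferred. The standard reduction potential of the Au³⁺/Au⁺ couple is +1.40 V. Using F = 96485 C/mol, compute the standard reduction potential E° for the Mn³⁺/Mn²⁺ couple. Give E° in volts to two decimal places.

E°cell = −ΔG°/(nF) = −(-21×10³)/((2)(96485)) = +0.109 V.
Since Mn³⁺/Mn²⁺ is the cathode and Au³⁺/Au⁺ the anode, E°cell = E°(Mn³⁺/Mn²⁺) − E°(Au³⁺/Au⁺).
So E°(Mn³⁺/Mn²⁺) = E°cell + E°(Au³⁺/Au⁺) = +0.109 + (+1.40) = +1.51 V.

+1.51 V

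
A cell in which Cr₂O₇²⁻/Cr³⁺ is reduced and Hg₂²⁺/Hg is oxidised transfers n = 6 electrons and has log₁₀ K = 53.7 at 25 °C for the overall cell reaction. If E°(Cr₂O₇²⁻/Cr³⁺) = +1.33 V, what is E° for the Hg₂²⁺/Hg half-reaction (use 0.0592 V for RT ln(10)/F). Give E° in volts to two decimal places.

E°cell = (0.0592/n)·log K = (0.0592/6)(53.7) = +0.530 V.
Since Cr₂O₇²⁻/Cr³⁺ is the cathode and Hg₂²⁺/Hg the anode, E°cell = E°(Cr₂O₇²⁻/Cr³⁺) − E°(Hg₂²⁺/Hg).
So E°(Hg₂²⁺/Hg) = E°(Cr₂O₇²⁻/Cr³⁺) − E°cell = (+1.33) − (+0.530) = +0.80 V.

+0.80 V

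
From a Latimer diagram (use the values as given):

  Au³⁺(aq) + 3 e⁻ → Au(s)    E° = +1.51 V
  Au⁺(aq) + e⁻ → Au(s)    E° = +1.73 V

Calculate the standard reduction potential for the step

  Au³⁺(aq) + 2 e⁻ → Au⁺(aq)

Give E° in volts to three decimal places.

Sequential free energies add, so n₃E°₃ = n₁E°₁ + n₂E°₂.
With n₃ = 3, and the known step contributing 1×(+1.73) V, the unknown satisfies 2·E° = 3×(+1.51) − 1×(+1.73) = +2.800.
E° = +2.800 / 2 = +1.400 V.

+1.400 V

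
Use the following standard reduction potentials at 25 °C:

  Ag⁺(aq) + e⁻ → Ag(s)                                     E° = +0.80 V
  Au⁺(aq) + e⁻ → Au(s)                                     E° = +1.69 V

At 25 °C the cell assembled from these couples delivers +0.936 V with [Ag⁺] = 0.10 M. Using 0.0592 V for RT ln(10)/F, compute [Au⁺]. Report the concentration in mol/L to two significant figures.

0.60 M

Au⁺/Au is the cathode, Ag⁺/Ag the anode: E°cell = +0.89 V, n = 1.
Overall reaction: Au⁺(aq) + Ag(s) → Au(s) + Ag⁺(aq); Q = [Ag⁺]^1/[Au⁺]^1.
From E = E° − (0.0592/n) log Q: log Q = (E° − E)·n/0.0592 = (+0.89 − (+0.936))·1/0.0592 = -0.7770.
So 1·log[Au⁺] = 1·log(0.1) − log Q = -1.0000 − (-0.7770) = -0.2230; [Au⁺] = 10^(-0.2230) ≈ 0.60 M.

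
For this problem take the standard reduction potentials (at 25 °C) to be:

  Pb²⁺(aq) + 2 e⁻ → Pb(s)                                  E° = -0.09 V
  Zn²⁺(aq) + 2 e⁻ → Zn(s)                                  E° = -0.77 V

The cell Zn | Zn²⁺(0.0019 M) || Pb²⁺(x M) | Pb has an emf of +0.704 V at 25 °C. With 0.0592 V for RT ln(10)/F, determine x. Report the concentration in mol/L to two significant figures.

0.012 M

Pb²⁺/Pb is the cathode, Zn²⁺/Zn the anode: E°cell = +0.68 V, n = 2.
Overall reaction: Pb²⁺(aq) + Zn(s) → Pb(s) + Zn²⁺(aq); Q = [Zn²⁺]^1/[Pb²⁺]^1.
From E = E° − (0.0592/n) log Q: log Q = (E° − E)·n/0.0592 = (+0.68 − (+0.704))·2/0.0592 = -0.8108.
So 1·log[Pb²⁺] = 1·log(0.0019) − log Q = -2.7212 − (-0.8108) = -1.9104; [Pb²⁺] = 10^(-1.9104) ≈ 0.012 M.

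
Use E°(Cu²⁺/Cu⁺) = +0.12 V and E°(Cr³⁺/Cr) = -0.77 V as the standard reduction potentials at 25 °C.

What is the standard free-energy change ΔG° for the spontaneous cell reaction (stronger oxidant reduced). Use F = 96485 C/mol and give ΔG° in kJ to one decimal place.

Cu²⁺/Cu⁺ (E° = +0.12 V) is the cathode; Cr³⁺/Cr (E° = -0.77 V) is the anode, so E°cell = +0.89 V.
Balancing electrons gives n = 3 (lcm of 1 and 3).
ΔG° = −nFE° = −(3)(96485)(+0.89) = -257,615 J = -257.6 kJ.

-257.6 kJ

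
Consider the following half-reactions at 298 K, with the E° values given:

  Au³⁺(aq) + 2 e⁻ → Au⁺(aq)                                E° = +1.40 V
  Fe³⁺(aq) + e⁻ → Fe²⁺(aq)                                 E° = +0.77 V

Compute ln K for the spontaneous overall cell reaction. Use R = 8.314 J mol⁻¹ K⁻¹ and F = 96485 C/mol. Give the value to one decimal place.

Cathode: Au³⁺/Au⁺; anode: Fe³⁺/Fe²⁺. E°cell = (+1.40) − (+0.77) = +0.63 V, with n = 2.
ΔG° = −nFE° = −RT ln K, so ln K = nFE°/(RT) = (2)(96485)(+0.63) / ((8.314)(298)) = 49.069.

49.1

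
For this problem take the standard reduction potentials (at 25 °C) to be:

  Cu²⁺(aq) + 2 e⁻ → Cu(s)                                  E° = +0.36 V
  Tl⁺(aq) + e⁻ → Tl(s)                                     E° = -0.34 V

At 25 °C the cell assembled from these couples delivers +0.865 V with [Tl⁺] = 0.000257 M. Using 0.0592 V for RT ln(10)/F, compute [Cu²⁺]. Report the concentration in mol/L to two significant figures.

Cu²⁺/Cu is the cathode, Tl⁺/Tl the anode: E°cell = +0.70 V, n = 2.
Overall reaction: Cu²⁺(aq) + 2 Tl(s) → Cu(s) + 2 Tl⁺(aq); Q = [Tl⁺]^2/[Cu²⁺]^1.
From E = E° − (0.0592/n) log Q: log Q = (E° − E)·n/0.0592 = (+0.70 − (+0.865))·2/0.0592 = -5.5743.
So 1·log[Cu²⁺] = 2·log(0.000257) − log Q = -7.1801 − (-5.5743) = -1.6058; [Cu²⁺] = 10^(-1.6058) ≈ 0.025 M.

0.025 M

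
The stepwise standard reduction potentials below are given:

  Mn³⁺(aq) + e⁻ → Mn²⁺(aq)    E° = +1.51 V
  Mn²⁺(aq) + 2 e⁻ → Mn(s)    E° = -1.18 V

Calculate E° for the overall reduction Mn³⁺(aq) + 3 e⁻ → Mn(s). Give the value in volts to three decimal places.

-0.283 V

Standard free energies of sequential steps add: ΔG°₃ = ΔG°₁ + ΔG°₂, so n₃E°₃ = n₁E°₁ + n₂E°₂.
E°₃ = (1×+1.51 + 2×-1.18) / 3 = (-0.850) / 3 = -0.283 V.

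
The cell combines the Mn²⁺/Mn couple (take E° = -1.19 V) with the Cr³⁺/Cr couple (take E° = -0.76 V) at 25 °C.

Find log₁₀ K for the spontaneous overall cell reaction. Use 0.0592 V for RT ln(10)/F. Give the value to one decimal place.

Cathode: Cr³⁺/Cr; anode: Mn²⁺/Mn. E°cell = +0.43 V, n = 6.
log K = nE°cell / 0.0592 = (6)(+0.43) / 0.0592 = 43.6.

43.6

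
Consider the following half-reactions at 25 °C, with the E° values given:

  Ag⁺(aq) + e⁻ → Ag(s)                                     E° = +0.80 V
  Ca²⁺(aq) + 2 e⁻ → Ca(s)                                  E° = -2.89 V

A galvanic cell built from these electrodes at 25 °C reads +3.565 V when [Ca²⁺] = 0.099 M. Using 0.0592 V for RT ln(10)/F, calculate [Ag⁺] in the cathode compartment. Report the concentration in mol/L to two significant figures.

0.0024 M

Ag⁺/Ag is the cathode, Ca²⁺/Ca the anode: E°cell = +3.69 V, n = 2.
Overall reaction: 2 Ag⁺(aq) + Ca(s) → 2 Ag(s) + Ca²⁺(aq); Q = [Ca²⁺]^1/[Ag⁺]^2.
From E = E° − (0.0592/n) log Q: log Q = (E° − E)·n/0.0592 = (+3.69 − (+3.565))·2/0.0592 = 4.2230.
So 2·log[Ag⁺] = 1·log(0.099) − log Q = -1.0044 − (4.2230) = -5.2274; log[Ag⁺] = -5.2274 / 2 = -2.6137; [Ag⁺] = 10^(-2.6137) ≈ 0.0024 M.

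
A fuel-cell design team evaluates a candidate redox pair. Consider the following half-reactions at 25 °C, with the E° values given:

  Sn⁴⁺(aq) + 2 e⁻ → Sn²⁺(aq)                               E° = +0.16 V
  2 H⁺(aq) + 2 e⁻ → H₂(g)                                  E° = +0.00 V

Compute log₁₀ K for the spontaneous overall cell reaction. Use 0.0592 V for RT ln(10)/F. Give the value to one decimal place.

5.4

Cathode: Sn⁴⁺/Sn²⁺; anode: H⁺/H₂. E°cell = +0.16 V, n = 2.
log K = nE°cell / 0.0592 = (2)(+0.16) / 0.0592 = 5.4.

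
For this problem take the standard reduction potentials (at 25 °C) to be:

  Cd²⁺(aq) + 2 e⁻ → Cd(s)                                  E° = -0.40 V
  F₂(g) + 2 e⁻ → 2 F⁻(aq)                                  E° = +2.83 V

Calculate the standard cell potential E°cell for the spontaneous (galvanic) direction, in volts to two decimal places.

+3.23 V

The F₂/F⁻ couple has the higher reduction potential, so it is the cathode; Cd²⁺/Cd is oxidised at the anode.
E°cell = E°(cathode) − E°(anode) = (+2.83) − (-0.40) = +3.23 V.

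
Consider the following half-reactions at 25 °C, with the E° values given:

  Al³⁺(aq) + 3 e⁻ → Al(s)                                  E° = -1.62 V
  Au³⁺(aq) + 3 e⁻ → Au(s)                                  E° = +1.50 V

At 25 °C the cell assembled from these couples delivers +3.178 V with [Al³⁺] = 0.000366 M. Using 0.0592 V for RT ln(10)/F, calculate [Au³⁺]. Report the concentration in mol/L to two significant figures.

0.32 M

Au³⁺/Au is the cathode, Al³⁺/Al the anode: E°cell = +3.12 V, n = 3.
Overall reaction: Au³⁺(aq) + Al(s) → Au(s) + Al³⁺(aq); Q = [Al³⁺]^1/[Au³⁺]^1.
From E = E° − (0.0592/n) log Q: log Q = (E° − E)·n/0.0592 = (+3.12 − (+3.178))·3/0.0592 = -2.9392.
So 1·log[Au³⁺] = 1·log(0.000366) − log Q = -3.4365 − (-2.9392) = -0.4973; [Au³⁺] = 10^(-0.4973) ≈ 0.32 M.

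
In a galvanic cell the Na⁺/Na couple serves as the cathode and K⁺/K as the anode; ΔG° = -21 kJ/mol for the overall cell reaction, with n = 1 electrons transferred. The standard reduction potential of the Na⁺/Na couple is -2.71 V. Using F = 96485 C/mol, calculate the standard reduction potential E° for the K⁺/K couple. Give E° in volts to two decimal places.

-2.93 V

E°cell = −ΔG°/(nF) = −(-21×10³)/((1)(96485)) = +0.218 V.
Since Na⁺/Na is the cathode and K⁺/K the anode, E°cell = E°(Na⁺/Na) − E°(K⁺/K).
So E°(K⁺/K) = E°(Na⁺/Na) − E°cell = (-2.71) − (+0.218) = -2.93 V.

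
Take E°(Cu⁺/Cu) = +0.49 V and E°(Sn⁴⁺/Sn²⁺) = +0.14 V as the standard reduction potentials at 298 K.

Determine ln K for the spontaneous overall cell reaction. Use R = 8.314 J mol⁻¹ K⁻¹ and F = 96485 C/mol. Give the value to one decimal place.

27.3

Cathode: Cu⁺/Cu; anode: Sn⁴⁺/Sn²⁺. E°cell = (+0.49) − (+0.14) = +0.35 V, with n = 2.
ΔG° = −nFE° = −RT ln K, so ln K = nFE°/(RT) = (2)(96485)(+0.35) / ((8.314)(298)) = 27.260.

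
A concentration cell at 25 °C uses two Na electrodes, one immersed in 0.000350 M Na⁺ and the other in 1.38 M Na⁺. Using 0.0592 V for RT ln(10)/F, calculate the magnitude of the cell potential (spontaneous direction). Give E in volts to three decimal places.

For a concentration cell E°cell = 0. The 1.38 M side is the cathode (reduction is favoured where [Na⁺] is higher).
With n = 1, E = −(0.0592/1) log([Na⁺]ₐₙ/[Na⁺]꜀ₐₜ) = −(0.0592/1) log(0.00035/1.38) = −(0.0592/1)(-3.596) = +0.213 V.

+0.213 V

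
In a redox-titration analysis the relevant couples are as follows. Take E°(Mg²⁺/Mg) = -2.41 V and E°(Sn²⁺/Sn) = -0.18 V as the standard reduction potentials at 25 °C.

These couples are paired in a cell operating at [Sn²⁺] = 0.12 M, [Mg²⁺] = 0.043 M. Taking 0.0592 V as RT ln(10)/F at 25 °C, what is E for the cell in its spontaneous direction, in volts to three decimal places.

Sn²⁺/Sn is the cathode (higher E°), Mg²⁺/Mg the anode: E°cell = -0.18 − (-2.41) = +2.23 V, n = 2.
Overall: Sn²⁺(aq) + Mg(s) → Sn(s) + Mg²⁺(aq)
Q = [Mg²⁺] / ([Sn²⁺]); log Q = -0.446.
E = E° − (0.0592/n) log Q = +2.23 − (0.0592/2)(-0.446) = +2.243 V.

+2.243 V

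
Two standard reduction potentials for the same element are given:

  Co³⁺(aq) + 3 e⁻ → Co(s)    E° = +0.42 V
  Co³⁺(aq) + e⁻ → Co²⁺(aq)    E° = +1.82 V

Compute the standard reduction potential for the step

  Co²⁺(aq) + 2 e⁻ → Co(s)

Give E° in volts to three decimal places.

Sequential free energies add, so n₃E°₃ = n₁E°₁ + n₂E°₂.
With n₃ = 3, and the known step contributing 1×(+1.82) V, the unknown satisfies 2·E° = 3×(+0.42) − 1×(+1.82) = -0.560.
E° = -0.560 / 2 = -0.280 V.

-0.280 V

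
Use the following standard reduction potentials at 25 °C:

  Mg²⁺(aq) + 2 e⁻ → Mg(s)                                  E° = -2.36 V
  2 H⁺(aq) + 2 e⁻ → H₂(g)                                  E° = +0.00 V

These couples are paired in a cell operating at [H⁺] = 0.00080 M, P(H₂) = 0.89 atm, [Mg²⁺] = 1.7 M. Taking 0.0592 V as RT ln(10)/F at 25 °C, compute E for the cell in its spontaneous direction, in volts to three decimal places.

H⁺/H₂ is the cathode (higher E°), Mg²⁺/Mg the anode: E°cell = +0.00 − (-2.36) = +2.36 V, n = 2.
Overall: 2 H⁺(aq) + Mg(s) → H₂(g) + Mg²⁺(aq)
Q = P(H₂)·[Mg²⁺] / ([H⁺]^2); log Q = 6.374.
E = E° − (0.0592/n) log Q = +2.36 − (0.0592/2)(6.374) = +2.171 V.

+2.171 V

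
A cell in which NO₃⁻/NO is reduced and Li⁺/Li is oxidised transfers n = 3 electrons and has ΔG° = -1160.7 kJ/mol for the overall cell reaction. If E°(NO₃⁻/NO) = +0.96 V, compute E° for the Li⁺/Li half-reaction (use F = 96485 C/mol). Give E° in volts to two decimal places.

E°cell = −ΔG°/(nF) = −(-1160.7×10³)/((3)(96485)) = +4.010 V.
Since NO₃⁻/NO is the cathode and Li⁺/Li the anode, E°cell = E°(NO₃⁻/NO) − E°(Li⁺/Li).
So E°(Li⁺/Li) = E°(NO₃⁻/NO) − E°cell = (+0.96) − (+4.010) = -3.05 V.

-3.05 V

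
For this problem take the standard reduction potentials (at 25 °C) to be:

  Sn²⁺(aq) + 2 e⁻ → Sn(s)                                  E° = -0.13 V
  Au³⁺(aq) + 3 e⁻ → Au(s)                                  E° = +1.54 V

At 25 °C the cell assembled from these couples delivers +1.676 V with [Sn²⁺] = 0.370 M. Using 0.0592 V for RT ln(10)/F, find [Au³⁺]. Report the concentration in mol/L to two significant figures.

Au³⁺/Au is the cathode, Sn²⁺/Sn the anode: E°cell = +1.67 V, n = 6.
Overall reaction: 2 Au³⁺(aq) + 3 Sn(s) → 2 Au(s) + 3 Sn²⁺(aq); Q = [Sn²⁺]^3/[Au³⁺]^2.
From E = E° − (0.0592/n) log Q: log Q = (E° − E)·n/0.0592 = (+1.67 − (+1.676))·6/0.0592 = -0.6081.
So 2·log[Au³⁺] = 3·log(0.37) − log Q = -1.2954 − (-0.6081) = -0.6873; log[Au³⁺] = -0.6873 / 2 = -0.3437; [Au³⁺] = 10^(-0.3437) ≈ 0.45 M.

0.45 M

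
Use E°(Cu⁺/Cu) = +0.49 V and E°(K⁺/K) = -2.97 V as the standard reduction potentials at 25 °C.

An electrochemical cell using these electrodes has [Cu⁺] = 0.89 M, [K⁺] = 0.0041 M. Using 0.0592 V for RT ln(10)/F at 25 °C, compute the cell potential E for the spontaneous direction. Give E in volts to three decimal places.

Cu⁺/Cu is the cathode (higher E°), K⁺/K the anode: E°cell = +0.49 − (-2.97) = +3.46 V, n = 1.
Overall: Cu⁺(aq) + K(s) → Cu(s) + K⁺(aq)
Q = [K⁺] / ([Cu⁺]); log Q = -2.337.
E = E° − (0.0592/n) log Q = +3.46 − (0.0592/1)(-2.337) = +3.598 V.

+3.598 V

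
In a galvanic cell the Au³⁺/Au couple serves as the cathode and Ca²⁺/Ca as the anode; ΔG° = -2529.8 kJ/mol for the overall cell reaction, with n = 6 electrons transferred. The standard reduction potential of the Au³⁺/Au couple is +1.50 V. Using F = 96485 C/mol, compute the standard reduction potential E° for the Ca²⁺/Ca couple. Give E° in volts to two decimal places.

-2.87 V

E°cell = −ΔG°/(nF) = −(-2529.8×10³)/((6)(96485)) = +4.370 V.
Since Au³⁺/Au is the cathode and Ca²⁺/Ca the anode, E°cell = E°(Au³⁺/Au) − E°(Ca²⁺/Ca).
So E°(Ca²⁺/Ca) = E°(Au³⁺/Au) − E°cell = (+1.50) − (+4.370) = -2.87 V.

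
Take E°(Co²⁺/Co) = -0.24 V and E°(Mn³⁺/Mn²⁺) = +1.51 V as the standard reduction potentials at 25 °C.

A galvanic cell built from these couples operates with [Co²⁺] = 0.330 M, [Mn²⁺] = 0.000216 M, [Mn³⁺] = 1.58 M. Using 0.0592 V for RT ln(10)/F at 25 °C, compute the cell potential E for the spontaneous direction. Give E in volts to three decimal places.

Mn³⁺/Mn²⁺ is the cathode (higher E°), Co²⁺/Co the anode: E°cell = +1.51 − (-0.24) = +1.75 V, n = 2.
Overall: 2 Mn³⁺(aq) + Co(s) → 2 Mn²⁺(aq) + Co²⁺(aq)
Q = [Mn²⁺]^2·[Co²⁺] / ([Mn³⁺]^2); log Q = -8.210.
E = E° − (0.0592/n) log Q = +1.75 − (0.0592/2)(-8.210) = +1.993 V.

+1.993 V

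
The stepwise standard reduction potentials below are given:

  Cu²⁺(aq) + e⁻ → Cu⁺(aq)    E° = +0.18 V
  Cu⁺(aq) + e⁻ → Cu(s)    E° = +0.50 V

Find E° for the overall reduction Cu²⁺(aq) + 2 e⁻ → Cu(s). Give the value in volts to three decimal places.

Since ΔG° = −nFE° is additive over sequential reductions, n₃E°₃ = n₁E°₁ + n₂E°₂.
E°₃ = (1×+0.18 + 1×+0.50) / 2 = (+0.680) / 2 = +0.340 V.

+0.340 V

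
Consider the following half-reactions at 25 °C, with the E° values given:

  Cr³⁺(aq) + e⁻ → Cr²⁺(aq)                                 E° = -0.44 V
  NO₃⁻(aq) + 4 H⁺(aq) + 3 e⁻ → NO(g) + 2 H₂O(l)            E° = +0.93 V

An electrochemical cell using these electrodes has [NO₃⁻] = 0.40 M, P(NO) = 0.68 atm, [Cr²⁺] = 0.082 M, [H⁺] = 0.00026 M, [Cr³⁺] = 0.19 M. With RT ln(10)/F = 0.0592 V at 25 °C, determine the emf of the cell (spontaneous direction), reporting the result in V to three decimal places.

NO₃⁻/NO is the cathode (higher E°), Cr³⁺/Cr²⁺ the anode: E°cell = +0.93 − (-0.44) = +1.37 V, n = 3.
Overall: NO₃⁻(aq) + 4 H⁺(aq) + 3 Cr²⁺(aq) → NO(g) + 2 H₂O(l) + 3 Cr³⁺(aq)
Q = P(NO)·[Cr³⁺]^3 / ([NO₃⁻]·[H⁺]^4·[Cr²⁺]^3); log Q = 15.665.
E = E° − (0.0592/n) log Q = +1.37 − (0.0592/3)(15.665) = +1.061 V.

+1.061 V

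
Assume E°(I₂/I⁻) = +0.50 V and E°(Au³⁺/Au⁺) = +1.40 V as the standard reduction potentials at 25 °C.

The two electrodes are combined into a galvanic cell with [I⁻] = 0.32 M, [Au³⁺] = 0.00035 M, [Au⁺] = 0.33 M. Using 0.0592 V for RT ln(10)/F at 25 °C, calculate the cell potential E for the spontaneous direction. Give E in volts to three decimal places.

Au³⁺/Au⁺ is the cathode (higher E°), I₂/I⁻ the anode: E°cell = +1.40 − (+0.50) = +0.90 V, n = 2.
Overall: Au³⁺(aq) + 2 I⁻(aq) → Au⁺(aq) + I₂(s)
Q = [Au⁺] / ([Au³⁺]·[I⁻]^2); log Q = 3.964.
E = E° − (0.0592/n) log Q = +0.90 − (0.0592/2)(3.964) = +0.783 V.

+0.783 V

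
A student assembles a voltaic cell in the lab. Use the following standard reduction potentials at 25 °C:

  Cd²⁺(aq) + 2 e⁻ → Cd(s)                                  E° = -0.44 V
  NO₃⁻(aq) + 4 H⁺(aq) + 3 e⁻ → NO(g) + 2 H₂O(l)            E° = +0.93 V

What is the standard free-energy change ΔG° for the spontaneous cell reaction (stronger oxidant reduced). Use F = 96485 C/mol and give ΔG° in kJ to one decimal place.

NO₃⁻/NO (E° = +0.93 V) is the cathode; Cd²⁺/Cd (E° = -0.44 V) is the anode, so E°cell = +1.37 V.
Balancing electrons gives n = 6 (lcm of 3 and 2).
ΔG° = −nFE° = −(6)(96485)(+1.37) = -793,107 J = -793.1 kJ.

-793.1 kJ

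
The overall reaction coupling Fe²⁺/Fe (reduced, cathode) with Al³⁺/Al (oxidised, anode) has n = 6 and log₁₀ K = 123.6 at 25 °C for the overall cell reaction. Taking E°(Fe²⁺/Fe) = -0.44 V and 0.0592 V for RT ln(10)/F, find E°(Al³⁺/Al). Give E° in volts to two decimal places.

E°cell = (0.0592/n)·log K = (0.0592/6)(123.6) = +1.220 V.
Since Fe²⁺/Fe is the cathode and Al³⁺/Al the anode, E°cell = E°(Fe²⁺/Fe) − E°(Al³⁺/Al).
So E°(Al³⁺/Al) = E°(Fe²⁺/Fe) − E°cell = (-0.44) − (+1.220) = -1.66 V.

-1.66 V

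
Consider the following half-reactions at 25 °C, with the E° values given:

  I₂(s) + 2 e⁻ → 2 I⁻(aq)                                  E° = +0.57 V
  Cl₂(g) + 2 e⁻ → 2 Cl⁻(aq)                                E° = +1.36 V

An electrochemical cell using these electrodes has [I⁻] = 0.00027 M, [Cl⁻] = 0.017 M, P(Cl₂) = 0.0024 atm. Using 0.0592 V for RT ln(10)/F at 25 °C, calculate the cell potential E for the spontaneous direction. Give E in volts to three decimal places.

+0.606 V

Cl₂/Cl⁻ is the cathode (higher E°), I₂/I⁻ the anode: E°cell = +1.36 − (+0.57) = +0.79 V, n = 2.
Overall: Cl₂(g) + 2 I⁻(aq) → 2 Cl⁻(aq) + I₂(s)
Q = [Cl⁻]^2 / (P(Cl₂)·[I⁻]^2); log Q = 6.218.
E = E° − (0.0592/n) log Q = +0.79 − (0.0592/2)(6.218) = +0.606 V.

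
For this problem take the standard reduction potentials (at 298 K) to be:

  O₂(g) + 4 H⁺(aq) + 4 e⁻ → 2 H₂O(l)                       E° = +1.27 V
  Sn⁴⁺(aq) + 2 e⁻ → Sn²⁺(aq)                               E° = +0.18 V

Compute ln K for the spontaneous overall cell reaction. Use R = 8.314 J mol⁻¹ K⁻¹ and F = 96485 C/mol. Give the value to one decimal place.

169.8

Cathode: O₂/H₂O; anode: Sn⁴⁺/Sn²⁺. E°cell = (+1.27) − (+0.18) = +1.09 V, with n = 4.
ΔG° = −nFE° = −RT ln K, so ln K = nFE°/(RT) = (4)(96485)(+1.09) / ((8.314)(298)) = 169.793.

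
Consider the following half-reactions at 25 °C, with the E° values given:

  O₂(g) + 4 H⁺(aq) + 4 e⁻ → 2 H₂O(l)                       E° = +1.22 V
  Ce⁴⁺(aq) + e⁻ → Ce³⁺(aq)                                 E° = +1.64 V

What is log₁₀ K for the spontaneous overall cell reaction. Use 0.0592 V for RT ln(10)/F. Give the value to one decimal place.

Cathode: Ce⁴⁺/Ce³⁺; anode: O₂/H₂O. E°cell = +0.42 V, n = 4.
log K = nE°cell / 0.0592 = (4)(+0.42) / 0.0592 = 28.4.

28.4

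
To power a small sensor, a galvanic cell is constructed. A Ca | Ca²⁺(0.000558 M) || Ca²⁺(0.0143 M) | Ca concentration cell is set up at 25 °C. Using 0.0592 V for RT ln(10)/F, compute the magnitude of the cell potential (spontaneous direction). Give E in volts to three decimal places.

+0.042 V

For a concentration cell E°cell = 0. The 0.0143 M side is the cathode (reduction is favoured where [Ca²⁺] is higher).
With n = 2, E = −(0.0592/2) log([Ca²⁺]ₐₙ/[Ca²⁺]꜀ₐₜ) = −(0.0592/2) log(0.000558/0.0143) = −(0.0592/2)(-1.409) = +0.042 V.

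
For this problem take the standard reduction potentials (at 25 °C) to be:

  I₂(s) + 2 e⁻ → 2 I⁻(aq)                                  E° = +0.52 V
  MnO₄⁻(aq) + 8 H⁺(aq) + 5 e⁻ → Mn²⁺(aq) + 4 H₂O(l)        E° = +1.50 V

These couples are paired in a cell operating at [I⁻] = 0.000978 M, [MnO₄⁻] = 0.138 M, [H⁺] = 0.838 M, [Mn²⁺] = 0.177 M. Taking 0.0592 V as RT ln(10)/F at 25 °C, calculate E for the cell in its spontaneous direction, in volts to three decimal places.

+0.793 V

MnO₄⁻/Mn²⁺ is the cathode (higher E°), I₂/I⁻ the anode: E°cell = +1.50 − (+0.52) = +0.98 V, n = 10.
Overall: 2 MnO₄⁻(aq) + 16 H⁺(aq) + 10 I⁻(aq) → 2 Mn²⁺(aq) + 8 H₂O(l) + 5 I₂(s)
Q = [Mn²⁺]^2 / ([MnO₄⁻]^2·[H⁺]^16·[I⁻]^10); log Q = 31.541.
E = E° − (0.0592/n) log Q = +0.98 − (0.0592/10)(31.541) = +0.793 V.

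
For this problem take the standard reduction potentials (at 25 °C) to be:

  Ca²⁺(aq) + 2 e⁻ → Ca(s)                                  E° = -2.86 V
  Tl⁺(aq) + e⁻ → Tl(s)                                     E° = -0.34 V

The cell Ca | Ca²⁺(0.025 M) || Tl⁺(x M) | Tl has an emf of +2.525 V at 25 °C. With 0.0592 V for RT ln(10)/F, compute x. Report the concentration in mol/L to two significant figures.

Tl⁺/Tl is the cathode, Ca²⁺/Ca the anode: E°cell = +2.52 V, n = 2.
Overall reaction: 2 Tl⁺(aq) + Ca(s) → 2 Tl(s) + Ca²⁺(aq); Q = [Ca²⁺]^1/[Tl⁺]^2.
From E = E° − (0.0592/n) log Q: log Q = (E° − E)·n/0.0592 = (+2.52 − (+2.525))·2/0.0592 = -0.1689.
So 2·log[Tl⁺] = 1·log(0.025) − log Q = -1.6021 − (-0.1689) = -1.4332; log[Tl⁺] = -1.4332 / 2 = -0.7166; [Tl⁺] = 10^(-0.7166) ≈ 0.19 M.

0.19 M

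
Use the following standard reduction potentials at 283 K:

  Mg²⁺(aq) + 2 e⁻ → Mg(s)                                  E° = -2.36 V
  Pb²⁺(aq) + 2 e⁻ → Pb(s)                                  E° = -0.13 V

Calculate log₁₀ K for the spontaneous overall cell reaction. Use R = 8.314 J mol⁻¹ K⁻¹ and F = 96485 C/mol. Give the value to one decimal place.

Cathode: Pb²⁺/Pb; anode: Mg²⁺/Mg. E°cell = (-0.13) − (-2.36) = +2.23 V, with n = 2.
ΔG° = −nFE° = −RT ln K, so ln K = nFE°/(RT) = (2)(96485)(+2.23) / ((8.314)(283)) = 182.893.
log₁₀ K = 182.893 / ln 10 = 79.4.

79.4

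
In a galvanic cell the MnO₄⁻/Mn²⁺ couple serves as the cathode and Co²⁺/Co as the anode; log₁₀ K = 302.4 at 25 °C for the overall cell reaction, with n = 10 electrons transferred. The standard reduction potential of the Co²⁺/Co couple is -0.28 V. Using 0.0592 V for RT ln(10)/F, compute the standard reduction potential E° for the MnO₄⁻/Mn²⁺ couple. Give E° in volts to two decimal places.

+1.51 V

E°cell = (0.0592/n)·log K = (0.0592/10)(302.4) = +1.790 V.
Since MnO₄⁻/Mn²⁺ is the cathode and Co²⁺/Co the anode, E°cell = E°(MnO₄⁻/Mn²⁺) − E°(Co²⁺/Co).
So E°(MnO₄⁻/Mn²⁺) = E°cell + E°(Co²⁺/Co) = +1.790 + (-0.28) = +1.51 V.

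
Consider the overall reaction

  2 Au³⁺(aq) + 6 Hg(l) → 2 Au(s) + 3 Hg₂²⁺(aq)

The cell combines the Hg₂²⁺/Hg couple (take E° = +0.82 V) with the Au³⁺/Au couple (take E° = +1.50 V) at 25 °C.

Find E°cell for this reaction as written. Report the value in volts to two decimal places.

+0.68 V

The Au³⁺/Au couple has the higher reduction potential, so it is the cathode; Hg₂²⁺/Hg is oxidised at the anode.
E°cell = E°(cathode) − E°(anode) = (+1.50) − (+0.82) = +0.68 V.
Since E°cell > 0, the reaction is spontaneous under standard conditions.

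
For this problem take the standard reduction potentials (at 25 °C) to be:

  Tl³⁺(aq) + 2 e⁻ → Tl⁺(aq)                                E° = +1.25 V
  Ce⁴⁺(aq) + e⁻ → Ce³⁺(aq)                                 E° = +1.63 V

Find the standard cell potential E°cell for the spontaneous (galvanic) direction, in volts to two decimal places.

+0.38 V

The Ce⁴⁺/Ce³⁺ couple has the higher reduction potential, so it is the cathode; Tl³⁺/Tl⁺ is oxidised at the anode.
E°cell = E°(cathode) − E°(anode) = (+1.63) − (+1.25) = +0.38 V.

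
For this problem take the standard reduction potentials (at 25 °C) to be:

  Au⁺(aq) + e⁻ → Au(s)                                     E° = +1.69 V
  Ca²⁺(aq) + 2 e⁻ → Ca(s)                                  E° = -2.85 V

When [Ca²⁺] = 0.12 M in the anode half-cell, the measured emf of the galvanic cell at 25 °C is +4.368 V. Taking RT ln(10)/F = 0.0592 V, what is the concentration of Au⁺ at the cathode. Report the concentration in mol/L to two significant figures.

0.00043 M

Au⁺/Au is the cathode, Ca²⁺/Ca the anode: E°cell = +4.54 V, n = 2.
Overall reaction: 2 Au⁺(aq) + Ca(s) → 2 Au(s) + Ca²⁺(aq); Q = [Ca²⁺]^1/[Au⁺]^2.
From E = E° − (0.0592/n) log Q: log Q = (E° − E)·n/0.0592 = (+4.54 − (+4.368))·2/0.0592 = 5.8108.
So 2·log[Au⁺] = 1·log(0.12) − log Q = -0.9208 − (5.8108) = -6.7316; log[Au⁺] = -6.7316 / 2 = -3.3658; [Au⁺] = 10^(-3.3658) ≈ 0.00043 M.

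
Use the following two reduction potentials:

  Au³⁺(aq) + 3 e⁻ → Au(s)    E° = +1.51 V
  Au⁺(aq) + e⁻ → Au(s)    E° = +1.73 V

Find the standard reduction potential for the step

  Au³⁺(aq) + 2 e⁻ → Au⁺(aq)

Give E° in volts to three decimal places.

+1.400 V

Sequential free energies add, so n₃E°₃ = n₁E°₁ + n₂E°₂.
With n₃ = 3, and the known step contributing 1×(+1.73) V, the unknown satisfies 2·E° = 3×(+1.51) − 1×(+1.73) = +2.800.
E° = +2.800 / 2 = +1.400 V.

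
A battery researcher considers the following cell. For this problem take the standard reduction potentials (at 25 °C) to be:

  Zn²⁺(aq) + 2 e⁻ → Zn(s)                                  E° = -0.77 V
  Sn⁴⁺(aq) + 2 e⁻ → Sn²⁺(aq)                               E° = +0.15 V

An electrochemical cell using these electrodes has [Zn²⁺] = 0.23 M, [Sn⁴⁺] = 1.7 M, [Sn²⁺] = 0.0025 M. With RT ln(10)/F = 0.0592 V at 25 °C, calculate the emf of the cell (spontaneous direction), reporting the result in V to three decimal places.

+1.023 V

Sn⁴⁺/Sn²⁺ is the cathode (higher E°), Zn²⁺/Zn the anode: E°cell = +0.15 − (-0.77) = +0.92 V, n = 2.
Overall: Sn⁴⁺(aq) + Zn(s) → Sn²⁺(aq) + Zn²⁺(aq)
Q = [Sn²⁺]·[Zn²⁺] / ([Sn⁴⁺]); log Q = -3.471.
E = E° − (0.0592/n) log Q = +0.92 − (0.0592/2)(-3.471) = +1.023 V.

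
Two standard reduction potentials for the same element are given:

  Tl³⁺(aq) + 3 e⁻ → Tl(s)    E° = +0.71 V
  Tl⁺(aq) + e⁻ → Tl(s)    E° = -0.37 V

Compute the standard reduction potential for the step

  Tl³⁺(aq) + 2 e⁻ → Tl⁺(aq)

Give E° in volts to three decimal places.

+1.250 V

Sequential free energies add, so n₃E°₃ = n₁E°₁ + n₂E°₂.
With n₃ = 3, and the known step contributing 1×(-0.37) V, the unknown satisfies 2·E° = 3×(+0.71) − 1×(-0.37) = +2.500.
E° = +2.500 / 2 = +1.250 V.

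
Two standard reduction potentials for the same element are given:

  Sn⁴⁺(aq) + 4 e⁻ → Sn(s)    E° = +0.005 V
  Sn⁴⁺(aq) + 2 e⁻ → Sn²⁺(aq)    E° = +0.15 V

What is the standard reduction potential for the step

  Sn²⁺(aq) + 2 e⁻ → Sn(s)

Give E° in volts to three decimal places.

-0.140 V

Sequential free energies add, so n₃E°₃ = n₁E°₁ + n₂E°₂.
With n₃ = 4, and the known step contributing 2×(+0.15) V, the unknown satisfies 2·E° = 4×(+0.005) − 2×(+0.15) = -0.280.
E° = -0.280 / 2 = -0.140 V.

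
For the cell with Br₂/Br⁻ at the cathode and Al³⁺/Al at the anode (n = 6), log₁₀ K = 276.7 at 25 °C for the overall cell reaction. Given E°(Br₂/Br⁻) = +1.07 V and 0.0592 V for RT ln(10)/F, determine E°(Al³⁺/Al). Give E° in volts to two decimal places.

E°cell = (0.0592/n)·log K = (0.0592/6)(276.7) = +2.730 V.
Since Br₂/Br⁻ is the cathode and Al³⁺/Al the anode, E°cell = E°(Br₂/Br⁻) − E°(Al³⁺/Al).
So E°(Al³⁺/Al) = E°(Br₂/Br⁻) − E°cell = (+1.07) − (+2.730) = -1.66 V.

-1.66 V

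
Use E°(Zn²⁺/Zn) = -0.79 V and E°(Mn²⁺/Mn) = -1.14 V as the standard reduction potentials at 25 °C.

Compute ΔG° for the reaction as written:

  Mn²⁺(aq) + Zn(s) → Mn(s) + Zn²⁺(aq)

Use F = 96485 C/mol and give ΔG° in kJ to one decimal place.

+67.5 kJ

As written, Mn²⁺/Mn is reduced (cathode) and Zn²⁺/Zn is oxidised (anode), so E°cell = (-1.14) − (-0.79) = -0.35 V.
Balancing electrons gives n = 2.
ΔG° = −nFE° = −(2)(96485)(-0.35) = 67,540 J = +67.5 kJ.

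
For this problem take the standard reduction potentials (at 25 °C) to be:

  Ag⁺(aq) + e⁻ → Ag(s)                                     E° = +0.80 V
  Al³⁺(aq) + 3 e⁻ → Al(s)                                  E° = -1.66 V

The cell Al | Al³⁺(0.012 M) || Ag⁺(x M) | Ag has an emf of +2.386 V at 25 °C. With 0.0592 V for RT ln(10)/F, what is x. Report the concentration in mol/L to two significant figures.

0.013 M

Ag⁺/Ag is the cathode, Al³⁺/Al the anode: E°cell = +2.46 V, n = 3.
Overall reaction: 3 Ag⁺(aq) + Al(s) → 3 Ag(s) + Al³⁺(aq); Q = [Al³⁺]^1/[Ag⁺]^3.
From E = E° − (0.0592/n) log Q: log Q = (E° − E)·n/0.0592 = (+2.46 − (+2.386))·3/0.0592 = 3.7500.
So 3·log[Ag⁺] = 1·log(0.012) − log Q = -1.9208 − (3.7500) = -5.6708; log[Ag⁺] = -5.6708 / 3 = -1.8903; [Ag⁺] = 10^(-1.8903) ≈ 0.013 M.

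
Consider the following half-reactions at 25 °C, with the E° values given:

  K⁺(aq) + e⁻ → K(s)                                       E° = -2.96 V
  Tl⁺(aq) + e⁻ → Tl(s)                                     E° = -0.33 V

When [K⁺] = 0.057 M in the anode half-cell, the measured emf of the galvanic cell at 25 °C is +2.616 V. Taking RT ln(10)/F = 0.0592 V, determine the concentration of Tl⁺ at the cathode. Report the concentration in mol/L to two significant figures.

Tl⁺/Tl is the cathode, K⁺/K the anode: E°cell = +2.63 V, n = 1.
Overall reaction: Tl⁺(aq) + K(s) → Tl(s) + K⁺(aq); Q = [K⁺]^1/[Tl⁺]^1.
From E = E° − (0.0592/n) log Q: log Q = (E° − E)·n/0.0592 = (+2.63 − (+2.616))·1/0.0592 = 0.2365.
So 1·log[Tl⁺] = 1·log(0.057) − log Q = -1.2441 − (0.2365) = -1.4806; [Tl⁺] = 10^(-1.4806) ≈ 0.033 M.

0.033 M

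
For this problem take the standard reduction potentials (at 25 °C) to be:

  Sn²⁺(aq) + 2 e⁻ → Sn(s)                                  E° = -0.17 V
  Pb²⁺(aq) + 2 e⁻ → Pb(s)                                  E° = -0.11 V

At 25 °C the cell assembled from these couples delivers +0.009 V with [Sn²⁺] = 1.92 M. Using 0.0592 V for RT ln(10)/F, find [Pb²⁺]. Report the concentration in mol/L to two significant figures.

0.036 M

Pb²⁺/Pb is the cathode, Sn²⁺/Sn the anode: E°cell = +0.06 V, n = 2.
Overall reaction: Pb²⁺(aq) + Sn(s) → Pb(s) + Sn²⁺(aq); Q = [Sn²⁺]^1/[Pb²⁺]^1.
From E = E° − (0.0592/n) log Q: log Q = (E° − E)·n/0.0592 = (+0.06 − (+0.009))·2/0.0592 = 1.7230.
So 1·log[Pb²⁺] = 1·log(1.92) − log Q = 0.2833 − (1.7230) = -1.4397; [Pb²⁺] = 10^(-1.4397) ≈ 0.036 M.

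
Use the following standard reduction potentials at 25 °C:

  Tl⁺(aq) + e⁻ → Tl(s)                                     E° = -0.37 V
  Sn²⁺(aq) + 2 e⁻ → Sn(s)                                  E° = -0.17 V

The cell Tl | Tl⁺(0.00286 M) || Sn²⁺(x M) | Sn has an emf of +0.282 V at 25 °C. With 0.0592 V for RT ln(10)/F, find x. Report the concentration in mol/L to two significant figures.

0.0048 M

Sn²⁺/Sn is the cathode, Tl⁺/Tl the anode: E°cell = +0.20 V, n = 2.
Overall reaction: Sn²⁺(aq) + 2 Tl(s) → Sn(s) + 2 Tl⁺(aq); Q = [Tl⁺]^2/[Sn²⁺]^1.
From E = E° − (0.0592/n) log Q: log Q = (E° − E)·n/0.0592 = (+0.20 − (+0.282))·2/0.0592 = -2.7703.
So 1·log[Sn²⁺] = 2·log(0.00286) − log Q = -5.0873 − (-2.7703) = -2.3170; [Sn²⁺] = 10^(-2.3170) ≈ 0.0048 M.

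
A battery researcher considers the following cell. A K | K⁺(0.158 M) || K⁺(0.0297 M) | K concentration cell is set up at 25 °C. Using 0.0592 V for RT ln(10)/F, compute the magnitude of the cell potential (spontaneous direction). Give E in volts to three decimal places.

For a concentration cell E°cell = 0. The 0.158 M side is the cathode (reduction is favoured where [K⁺] is higher).
With n = 1, E = −(0.0592/1) log([K⁺]ₐₙ/[K⁺]꜀ₐₜ) = −(0.0592/1) log(0.0297/0.158) = −(0.0592/1)(-0.726) = +0.043 V.

+0.043 V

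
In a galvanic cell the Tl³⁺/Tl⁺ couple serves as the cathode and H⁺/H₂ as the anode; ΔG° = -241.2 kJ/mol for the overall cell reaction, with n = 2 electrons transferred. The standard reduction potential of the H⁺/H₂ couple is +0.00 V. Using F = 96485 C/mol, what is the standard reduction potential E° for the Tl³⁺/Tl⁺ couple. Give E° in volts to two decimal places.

E°cell = −ΔG°/(nF) = −(-241.2×10³)/((2)(96485)) = +1.250 V.
Since Tl³⁺/Tl⁺ is the cathode and H⁺/H₂ the anode, E°cell = E°(Tl³⁺/Tl⁺) − E°(H⁺/H₂).
So E°(Tl³⁺/Tl⁺) = E°cell + E°(H⁺/H₂) = +1.250 + (+0.00) = +1.25 V.

+1.25 V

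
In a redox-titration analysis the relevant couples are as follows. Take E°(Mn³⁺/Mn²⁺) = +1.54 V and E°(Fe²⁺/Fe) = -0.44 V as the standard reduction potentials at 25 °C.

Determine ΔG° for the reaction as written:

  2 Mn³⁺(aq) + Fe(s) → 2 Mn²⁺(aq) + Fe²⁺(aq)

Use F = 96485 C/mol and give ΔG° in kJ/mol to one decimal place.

-382.1 kJ/mol

As written, Mn³⁺/Mn²⁺ is reduced (cathode) and Fe²⁺/Fe is oxidised (anode), so E°cell = (+1.54) − (-0.44) = +1.98 V.
Balancing electrons gives n = 2.
ΔG° = −nFE° = −(2)(96485)(+1.98) = -382,081 J = -382.1 kJ/mol.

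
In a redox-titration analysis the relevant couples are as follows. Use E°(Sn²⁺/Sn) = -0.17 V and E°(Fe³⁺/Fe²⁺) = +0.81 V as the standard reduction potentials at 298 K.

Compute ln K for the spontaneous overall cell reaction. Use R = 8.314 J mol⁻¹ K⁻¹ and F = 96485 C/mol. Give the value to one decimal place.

Cathode: Fe³⁺/Fe²⁺; anode: Sn²⁺/Sn. E°cell = (+0.81) − (-0.17) = +0.98 V, with n = 2.
ΔG° = −nFE° = −RT ln K, so ln K = nFE°/(RT) = (2)(96485)(+0.98) / ((8.314)(298)) = 76.329.

76.3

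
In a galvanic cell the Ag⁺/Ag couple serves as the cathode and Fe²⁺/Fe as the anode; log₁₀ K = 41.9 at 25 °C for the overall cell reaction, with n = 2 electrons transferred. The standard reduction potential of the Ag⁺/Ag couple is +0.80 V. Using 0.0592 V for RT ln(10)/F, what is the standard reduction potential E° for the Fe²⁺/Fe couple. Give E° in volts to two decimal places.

E°cell = (0.0592/n)·log K = (0.0592/2)(41.9) = +1.240 V.
Since Ag⁺/Ag is the cathode and Fe²⁺/Fe the anode, E°cell = E°(Ag⁺/Ag) − E°(Fe²⁺/Fe).
So E°(Fe²⁺/Fe) = E°(Ag⁺/Ag) − E°cell = (+0.80) − (+1.240) = -0.44 V.

-0.44 V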